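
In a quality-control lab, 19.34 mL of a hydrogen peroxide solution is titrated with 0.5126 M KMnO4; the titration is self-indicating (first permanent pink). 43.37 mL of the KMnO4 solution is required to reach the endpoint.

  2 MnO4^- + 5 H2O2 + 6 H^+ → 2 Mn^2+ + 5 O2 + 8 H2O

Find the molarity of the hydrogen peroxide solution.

2.874 M

n(KMnO4) = 0.04337 L × 0.5126 mol/L = 0.02223 mol
From the 5:2 mole ratio, n(H2O2) = 5/2 × 0.02223 = 0.05558 mol
[H2O2] = 0.05558 mol / 0.01934 L = 2.874 mol/L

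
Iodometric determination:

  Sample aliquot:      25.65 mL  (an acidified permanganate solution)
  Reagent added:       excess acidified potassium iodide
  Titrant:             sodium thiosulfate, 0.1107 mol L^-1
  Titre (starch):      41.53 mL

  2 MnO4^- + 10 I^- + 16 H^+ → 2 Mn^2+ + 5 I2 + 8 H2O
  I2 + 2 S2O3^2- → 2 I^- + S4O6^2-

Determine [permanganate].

0.03585 mol/L

n(S2O3^2-) = 0.04153 × 0.1107 = 4.597 × 10^-3 mol
n(I2) = n(S2O3^2-)/2 = 2.299 × 10^-3 mol
From the 2:5 ratio, n(MnO4^-) in the aliquot = 2/5 × 2.299 × 10^-3 = 9.195 × 10^-4 mol
[MnO4^-] = 9.195 × 10^-4 / 0.02565 = 0.03585 mol/L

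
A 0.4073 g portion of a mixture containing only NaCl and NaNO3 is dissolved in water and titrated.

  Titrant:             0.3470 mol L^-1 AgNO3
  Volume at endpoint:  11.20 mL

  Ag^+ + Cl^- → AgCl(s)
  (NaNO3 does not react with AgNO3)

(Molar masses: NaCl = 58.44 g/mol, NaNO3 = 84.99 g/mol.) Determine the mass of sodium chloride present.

n(AgNO3) = 0.01120 × 0.3470 = 3.886 × 10^-3 mol
Let x = n(NaCl), y = n(NaNO3).
Titrant: 1x = 3.886 × 10^-3;  mass: 58.44x + 84.99y = 0.4073
Solving, x = 3.886 × 10^-3 mol, y = 2.120 × 10^-3 mol
mass of NaCl = 3.886 × 10^-3 × 58.44 = 0.2271 g

0.2271 g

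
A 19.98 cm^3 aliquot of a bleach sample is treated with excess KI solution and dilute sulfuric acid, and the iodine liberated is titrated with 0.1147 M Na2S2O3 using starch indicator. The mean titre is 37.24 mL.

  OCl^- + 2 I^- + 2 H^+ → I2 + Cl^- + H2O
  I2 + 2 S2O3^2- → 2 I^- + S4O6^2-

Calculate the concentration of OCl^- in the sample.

n(S2O3^2-) = 0.03724 × 0.1147 = 4.271 × 10^-3 mol
n(I2) = n(S2O3^2-)/2 = 2.136 × 10^-3 mol
n(OCl^-) in the aliquot = 2.136 × 10^-3 mol (1:1 ratio)
[OCl^-] = 2.136 × 10^-3 / 0.01998 = 0.1069 mol/L

0.1069 M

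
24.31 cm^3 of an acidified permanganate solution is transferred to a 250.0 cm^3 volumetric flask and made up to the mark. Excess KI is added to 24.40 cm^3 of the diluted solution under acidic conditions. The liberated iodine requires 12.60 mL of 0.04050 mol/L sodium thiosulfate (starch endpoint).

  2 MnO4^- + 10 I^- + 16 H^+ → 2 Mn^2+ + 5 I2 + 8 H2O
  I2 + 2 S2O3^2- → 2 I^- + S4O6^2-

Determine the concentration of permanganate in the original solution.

0.04302 mol/L

n(S2O3^2-) = 0.01260 × 0.04050 = 5.103 × 10^-4 mol
n(I2) = n(S2O3^2-)/2 = 2.551 × 10^-4 mol
From the 2:5 ratio, n(MnO4^-) in the aliquot = 2/5 × 2.551 × 10^-4 = 1.021 × 10^-4 mol
[MnO4^-]_dilute = 1.021 × 10^-4 / 0.02440 = 0.004183 mol/L
[MnO4^-]_original = 0.004183 × 250.0/24.31 = 0.04302 mol/L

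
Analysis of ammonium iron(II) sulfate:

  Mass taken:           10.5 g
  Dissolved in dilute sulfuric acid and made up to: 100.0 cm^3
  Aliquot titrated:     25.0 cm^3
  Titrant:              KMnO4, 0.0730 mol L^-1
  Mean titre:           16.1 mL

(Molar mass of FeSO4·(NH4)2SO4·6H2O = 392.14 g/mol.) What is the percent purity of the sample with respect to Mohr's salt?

MnO4^- + 5 Fe^2+ + 8 H^+ → Mn^2+ + 5 Fe^3+ + 4 H2O
n(KMnO4) per titration = 0.0161 × 0.0730 = 1.18 × 10^-3 mol
From the 5:1 ratio, n(FeSO4·(NH4)2SO4·6H2O) in each aliquot = 5/1 × 1.18 × 10^-3 = 5.88 × 10^-3 mol
n(FeSO4·(NH4)2SO4·6H2O) in the whole flask = 5.88 × 10^-3 × 100.0/25.0 = 0.0235 mol
mass of FeSO4·(NH4)2SO4·6H2O = 0.0235 × 392.14 = 9.22 g
% FeSO4·(NH4)2SO4·6H2O = 9.22 / 10.5 × 100 = 87.8 %

87.8 %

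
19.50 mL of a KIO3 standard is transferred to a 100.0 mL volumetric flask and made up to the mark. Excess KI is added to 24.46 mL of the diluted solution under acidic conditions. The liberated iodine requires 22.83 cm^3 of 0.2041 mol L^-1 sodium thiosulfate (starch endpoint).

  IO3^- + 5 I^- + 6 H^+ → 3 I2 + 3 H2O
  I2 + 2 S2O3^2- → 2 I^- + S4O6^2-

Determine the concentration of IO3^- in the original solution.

0.1628 mol/L

n(S2O3^2-) = 0.02283 × 0.2041 = 4.660 × 10^-3 mol
n(I2) = n(S2O3^2-)/2 = 2.330 × 10^-3 mol
From the 1:3 ratio, n(IO3^-) in the aliquot = 1/3 × 2.330 × 10^-3 = 7.766 × 10^-4 mol
[IO3^-]_dilute = 7.766 × 10^-4 / 0.02446 = 0.03175 mol/L
[IO3^-]_original = 0.03175 × 100.0/19.50 = 0.1628 mol/L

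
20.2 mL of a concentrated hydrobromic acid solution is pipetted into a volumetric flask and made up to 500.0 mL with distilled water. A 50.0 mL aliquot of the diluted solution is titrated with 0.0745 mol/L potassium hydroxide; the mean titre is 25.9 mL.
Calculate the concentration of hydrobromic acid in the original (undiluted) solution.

0.955 mol/L

HBr + KOH → KBr + H2O
n(KOH) = 0.0259 × 0.0745 = 1.93 × 10^-3 mol
n(HBr) in the aliquot = 1.93 × 10^-3 mol (1:1 ratio)
[HBr]_dilute = 1.93 × 10^-3 / 0.0500 = 0.0386 mol/L
Dilution factor = 500.0 / 20.2 = 24.75
[HBr]_stock = 0.0386 × 24.75 = 0.955 mol/L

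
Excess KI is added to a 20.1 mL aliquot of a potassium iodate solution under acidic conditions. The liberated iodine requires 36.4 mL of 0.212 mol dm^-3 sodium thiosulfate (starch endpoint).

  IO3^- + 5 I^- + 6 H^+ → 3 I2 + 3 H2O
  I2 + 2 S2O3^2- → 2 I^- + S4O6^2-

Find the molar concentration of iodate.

0.0640 mol/L

n(S2O3^2-) = 0.0364 × 0.212 = 7.72 × 10^-3 mol
n(I2) = n(S2O3^2-)/2 = 3.86 × 10^-3 mol
From the 1:3 ratio, n(IO3^-) in the aliquot = 1/3 × 3.86 × 10^-3 = 1.29 × 10^-3 mol
[IO3^-] = 1.29 × 10^-3 / 0.0201 = 0.0640 mol/L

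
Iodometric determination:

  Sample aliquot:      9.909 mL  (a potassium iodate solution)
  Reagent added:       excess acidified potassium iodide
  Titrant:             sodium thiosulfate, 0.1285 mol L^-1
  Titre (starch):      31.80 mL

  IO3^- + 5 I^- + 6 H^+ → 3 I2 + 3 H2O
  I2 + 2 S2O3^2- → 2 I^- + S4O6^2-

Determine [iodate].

0.06873 mol/L

n(S2O3^2-) = 0.03180 × 0.1285 = 4.086 × 10^-3 mol
n(I2) = n(S2O3^2-)/2 = 2.043 × 10^-3 mol
From the 1:3 ratio, n(IO3^-) in the aliquot = 1/3 × 2.043 × 10^-3 = 6.810 × 10^-4 mol
[IO3^-] = 6.810 × 10^-4 / 0.009909 = 0.06873 mol/L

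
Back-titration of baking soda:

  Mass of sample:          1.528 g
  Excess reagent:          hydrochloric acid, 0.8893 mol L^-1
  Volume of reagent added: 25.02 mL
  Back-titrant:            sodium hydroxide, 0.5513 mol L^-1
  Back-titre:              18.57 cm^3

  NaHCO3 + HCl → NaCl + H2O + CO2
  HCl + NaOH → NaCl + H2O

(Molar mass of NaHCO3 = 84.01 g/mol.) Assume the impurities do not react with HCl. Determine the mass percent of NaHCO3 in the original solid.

n(HCl) added = 0.02502 × 0.8893 = 0.02225 mol
n(NaOH) used in back-titration = 0.01857 × 0.5513 = 0.01024 mol
n(HCl) left over = 0.01024 mol (1:1 ratio)
n(HCl) consumed by analyte = 0.02225 − 0.01024 = 0.01201 mol
n(NaHCO3) = 0.01201 mol (1:1 ratio)
mass of NaHCO3 = 0.01201 × 84.01 = 1.009 g
% NaHCO3 = 1.009 / 1.528 × 100 = 66.05 %

66.05 %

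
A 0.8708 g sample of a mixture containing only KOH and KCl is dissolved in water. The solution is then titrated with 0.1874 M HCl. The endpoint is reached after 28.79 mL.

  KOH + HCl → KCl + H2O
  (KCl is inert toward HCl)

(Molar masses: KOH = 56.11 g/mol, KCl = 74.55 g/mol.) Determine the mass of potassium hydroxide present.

n(HCl) = 0.02879 × 0.1874 = 5.395 × 10^-3 mol
Let x = n(KOH), y = n(KCl).
Titrant: 1x = 5.395 × 10^-3;  mass: 56.11x + 74.55y = 0.8708
Solving, x = 5.395 × 10^-3 mol, y = 7.620 × 10^-3 mol
mass of KOH = 5.395 × 10^-3 × 56.11 = 0.3027 g

0.3027 g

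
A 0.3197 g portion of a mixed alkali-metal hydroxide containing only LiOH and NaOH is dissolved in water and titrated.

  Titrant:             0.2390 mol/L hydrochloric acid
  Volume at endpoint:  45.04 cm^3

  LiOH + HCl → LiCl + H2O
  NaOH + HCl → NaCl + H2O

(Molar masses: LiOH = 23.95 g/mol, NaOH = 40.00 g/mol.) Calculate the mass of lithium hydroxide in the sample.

n(HCl) = 0.04504 × 0.2390 = 0.01076 mol
Let x = n(LiOH), y = n(NaOH).
Titrant: 1x + 1y = 0.01076;  mass: 23.95x + 40.00y = 0.3197
Solving, x = 6.909 × 10^-3 mol, y = 3.856 × 10^-3 mol
mass of LiOH = 6.909 × 10^-3 × 23.95 = 0.1655 g

0.1655 g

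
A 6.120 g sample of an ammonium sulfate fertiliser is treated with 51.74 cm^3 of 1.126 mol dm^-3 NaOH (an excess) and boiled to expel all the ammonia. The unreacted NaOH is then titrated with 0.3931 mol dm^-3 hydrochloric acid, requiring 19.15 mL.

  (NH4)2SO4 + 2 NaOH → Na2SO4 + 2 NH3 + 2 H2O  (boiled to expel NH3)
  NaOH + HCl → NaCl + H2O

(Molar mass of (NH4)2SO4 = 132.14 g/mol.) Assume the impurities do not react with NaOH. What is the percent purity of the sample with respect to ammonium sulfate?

54.77 %

n(NaOH) added = 0.05174 × 1.126 = 0.05826 mol
n(HCl) used in back-titration = 0.01915 × 0.3931 = 7.528 × 10^-3 mol
n(NaOH) left over = 7.528 × 10^-3 mol (1:1 ratio)
n(NaOH) consumed by analyte = 0.05826 − 7.528 × 10^-3 = 0.05073 mol
From the 1:2 ratio, n((NH4)2SO4) = 1/2 × 0.05073 = 0.02537 mol
mass of (NH4)2SO4 = 0.02537 × 132.14 = 3.352 g
% (NH4)2SO4 = 3.352 / 6.120 × 100 = 54.77 %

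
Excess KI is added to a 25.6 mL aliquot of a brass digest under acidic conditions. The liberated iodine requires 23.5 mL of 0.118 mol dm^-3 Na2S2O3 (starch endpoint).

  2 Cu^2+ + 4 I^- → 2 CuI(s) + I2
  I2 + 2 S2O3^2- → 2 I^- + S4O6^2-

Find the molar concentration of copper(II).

n(S2O3^2-) = 0.0235 × 0.118 = 2.77 × 10^-3 mol
n(I2) = n(S2O3^2-)/2 = 1.39 × 10^-3 mol
From the 2:1 ratio, n(Cu2+) in the aliquot = 2/1 × 1.39 × 10^-3 = 2.77 × 10^-3 mol
[Cu2+] = 2.77 × 10^-3 / 0.0256 = 0.108 mol/L

0.108 mol/L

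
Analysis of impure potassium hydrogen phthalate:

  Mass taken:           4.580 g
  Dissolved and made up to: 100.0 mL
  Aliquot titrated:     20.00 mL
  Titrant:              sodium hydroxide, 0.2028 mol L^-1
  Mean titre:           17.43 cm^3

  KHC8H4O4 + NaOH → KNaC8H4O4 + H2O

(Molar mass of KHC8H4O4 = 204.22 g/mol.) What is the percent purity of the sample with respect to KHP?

n(NaOH) per titration = 0.01743 × 0.2028 = 3.535 × 10^-3 mol
n(KHC8H4O4) in each aliquot = 3.535 × 10^-3 mol (1:1 ratio)
n(KHC8H4O4) in the whole flask = 3.535 × 10^-3 × 100.0/20.00 = 0.01767 mol
mass of KHC8H4O4 = 0.01767 × 204.22 = 3.609 g
% KHC8H4O4 = 3.609 / 4.580 × 100 = 78.81 %

78.81 %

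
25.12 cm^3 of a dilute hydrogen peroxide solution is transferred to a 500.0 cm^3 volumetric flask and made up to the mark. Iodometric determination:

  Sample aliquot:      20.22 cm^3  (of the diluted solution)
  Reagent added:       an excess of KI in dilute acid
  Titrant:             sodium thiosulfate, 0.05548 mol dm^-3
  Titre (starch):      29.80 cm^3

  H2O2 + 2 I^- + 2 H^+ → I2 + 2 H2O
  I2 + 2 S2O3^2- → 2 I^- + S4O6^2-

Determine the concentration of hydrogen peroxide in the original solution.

0.8138 mol/L

n(S2O3^2-) = 0.02980 × 0.05548 = 1.653 × 10^-3 mol
n(I2) = n(S2O3^2-)/2 = 8.267 × 10^-4 mol
n(H2O2) in the aliquot = 8.267 × 10^-4 mol (1:1 ratio)
[H2O2]_dilute = 8.267 × 10^-4 / 0.02022 = 0.04088 mol/L
[H2O2]_original = 0.04088 × 500.0/25.12 = 0.8138 mol/L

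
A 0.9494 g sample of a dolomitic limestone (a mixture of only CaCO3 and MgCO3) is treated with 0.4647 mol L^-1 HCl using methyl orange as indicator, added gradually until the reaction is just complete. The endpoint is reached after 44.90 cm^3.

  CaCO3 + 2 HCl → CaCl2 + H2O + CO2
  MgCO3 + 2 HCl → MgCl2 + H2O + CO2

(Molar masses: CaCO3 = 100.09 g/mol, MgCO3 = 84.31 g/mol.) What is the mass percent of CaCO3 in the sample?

n(HCl) = 0.04490 × 0.4647 = 0.02087 mol
Let x = n(CaCO3), y = n(MgCO3).
Titrant: 2x + 2y = 0.02087;  mass: 100.09x + 84.31y = 0.9494
Solving, x = 4.426 × 10^-3 mol, y = 6.007 × 10^-3 mol
mass of CaCO3 = 4.426 × 10^-3 × 100.09 = 0.4430 g
% CaCO3 = 0.4430 / 0.9494 × 100 = 46.66 %

46.66 %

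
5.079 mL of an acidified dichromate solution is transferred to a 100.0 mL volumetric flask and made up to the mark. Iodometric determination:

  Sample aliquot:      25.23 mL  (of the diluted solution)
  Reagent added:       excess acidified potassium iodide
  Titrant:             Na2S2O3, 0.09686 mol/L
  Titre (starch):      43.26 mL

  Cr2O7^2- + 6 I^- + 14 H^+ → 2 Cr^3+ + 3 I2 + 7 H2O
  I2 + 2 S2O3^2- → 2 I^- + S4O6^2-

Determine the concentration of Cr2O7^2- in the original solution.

0.5450 mol/L

n(S2O3^2-) = 0.04326 × 0.09686 = 4.190 × 10^-3 mol
n(I2) = n(S2O3^2-)/2 = 2.095 × 10^-3 mol
From the 1:3 ratio, n(Cr2O7^2-) in the aliquot = 1/3 × 2.095 × 10^-3 = 6.984 × 10^-4 mol
[Cr2O7^2-]_dilute = 6.984 × 10^-4 / 0.02523 = 0.02768 mol/L
[Cr2O7^2-]_original = 0.02768 × 100.0/5.079 = 0.5450 mol/L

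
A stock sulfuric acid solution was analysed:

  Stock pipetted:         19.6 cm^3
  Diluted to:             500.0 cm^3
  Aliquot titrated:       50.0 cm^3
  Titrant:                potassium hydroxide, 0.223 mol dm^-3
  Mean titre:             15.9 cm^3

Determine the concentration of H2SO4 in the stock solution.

H2SO4 + 2 KOH → K2SO4 + 2 H2O
n(KOH) = 0.0159 × 0.223 = 3.55 × 10^-3 mol
From the 1:2 ratio, n(H2SO4) in the aliquot = 1/2 × 3.55 × 10^-3 = 1.77 × 10^-3 mol
[H2SO4]_dilute = 1.77 × 10^-3 / 0.0500 = 0.0355 mol/L
Dilution factor = 500.0 / 19.6 = 25.51
[H2SO4]_stock = 0.0355 × 25.51 = 0.905 mol/L

0.905 mol/L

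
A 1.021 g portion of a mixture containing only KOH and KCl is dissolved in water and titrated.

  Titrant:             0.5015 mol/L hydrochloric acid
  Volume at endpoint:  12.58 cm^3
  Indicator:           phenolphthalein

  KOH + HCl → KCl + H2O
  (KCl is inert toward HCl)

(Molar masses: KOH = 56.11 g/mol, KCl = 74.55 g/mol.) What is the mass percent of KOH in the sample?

34.67 %

n(HCl) = 0.01258 × 0.5015 = 6.309 × 10^-3 mol
Let x = n(KOH), y = n(KCl).
Titrant: 1x = 6.309 × 10^-3;  mass: 56.11x + 74.55y = 1.021
Solving, x = 6.309 × 10^-3 mol, y = 8.947 × 10^-3 mol
mass of KOH = 6.309 × 10^-3 × 56.11 = 0.3540 g
% KOH = 0.3540 / 1.021 × 100 = 34.67 %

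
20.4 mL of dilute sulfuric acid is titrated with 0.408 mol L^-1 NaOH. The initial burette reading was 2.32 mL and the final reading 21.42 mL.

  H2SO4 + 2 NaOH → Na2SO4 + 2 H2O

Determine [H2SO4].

n(NaOH) = 0.0191 L × 0.408 mol/L = 7.79 × 10^-3 mol
From the 1:2 mole ratio, n(H2SO4) = 1/2 × 7.79 × 10^-3 = 3.90 × 10^-3 mol
[H2SO4] = 3.90 × 10^-3 mol / 0.0204 L = 0.191 mol/L

0.191 mol/L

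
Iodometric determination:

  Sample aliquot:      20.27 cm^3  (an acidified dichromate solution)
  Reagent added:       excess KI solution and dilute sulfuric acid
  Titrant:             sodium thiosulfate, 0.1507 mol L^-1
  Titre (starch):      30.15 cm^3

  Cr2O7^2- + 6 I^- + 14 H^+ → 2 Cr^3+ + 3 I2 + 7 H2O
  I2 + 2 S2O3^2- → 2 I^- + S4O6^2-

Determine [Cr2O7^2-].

0.03736 mol/L

n(S2O3^2-) = 0.03015 × 0.1507 = 4.544 × 10^-3 mol
n(I2) = n(S2O3^2-)/2 = 2.272 × 10^-3 mol
From the 1:3 ratio, n(Cr2O7^2-) in the aliquot = 1/3 × 2.272 × 10^-3 = 7.573 × 10^-4 mol
[Cr2O7^2-] = 7.573 × 10^-4 / 0.02027 = 0.03736 mol/L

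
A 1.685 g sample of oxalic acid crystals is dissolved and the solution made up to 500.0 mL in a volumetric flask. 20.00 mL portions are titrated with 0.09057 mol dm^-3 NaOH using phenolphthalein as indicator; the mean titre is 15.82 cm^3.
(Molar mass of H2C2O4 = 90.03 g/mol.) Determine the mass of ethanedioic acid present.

H2C2O4 + 2 NaOH → Na2C2O4 + 2 H2O
n(NaOH) per titration = 0.01582 × 0.09057 = 1.433 × 10^-3 mol
From the 1:2 ratio, n(H2C2O4) in each aliquot = 1/2 × 1.433 × 10^-3 = 7.164 × 10^-4 mol
n(H2C2O4) in the whole flask = 7.164 × 10^-4 × 500.0/20.00 = 0.01791 mol
mass of H2C2O4 = 0.01791 × 90.03 = 1.612 g

1.612 g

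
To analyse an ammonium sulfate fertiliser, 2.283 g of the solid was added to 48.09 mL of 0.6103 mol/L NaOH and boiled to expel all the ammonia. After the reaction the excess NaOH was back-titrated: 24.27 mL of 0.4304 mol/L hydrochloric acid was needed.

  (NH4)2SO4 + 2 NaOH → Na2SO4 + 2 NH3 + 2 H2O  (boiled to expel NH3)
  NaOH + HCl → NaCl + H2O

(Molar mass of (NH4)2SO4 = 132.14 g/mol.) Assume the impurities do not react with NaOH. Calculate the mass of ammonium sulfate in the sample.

1.249 g

n(NaOH) added = 0.04809 × 0.6103 = 0.02935 mol
n(HCl) used in back-titration = 0.02427 × 0.4304 = 0.01045 mol
n(NaOH) left over = 0.01045 mol (1:1 ratio)
n(NaOH) consumed by analyte = 0.02935 − 0.01045 = 0.01890 mol
From the 1:2 ratio, n((NH4)2SO4) = 1/2 × 0.01890 = 9.452 × 10^-3 mol
mass of (NH4)2SO4 = 9.452 × 10^-3 × 132.14 = 1.249 g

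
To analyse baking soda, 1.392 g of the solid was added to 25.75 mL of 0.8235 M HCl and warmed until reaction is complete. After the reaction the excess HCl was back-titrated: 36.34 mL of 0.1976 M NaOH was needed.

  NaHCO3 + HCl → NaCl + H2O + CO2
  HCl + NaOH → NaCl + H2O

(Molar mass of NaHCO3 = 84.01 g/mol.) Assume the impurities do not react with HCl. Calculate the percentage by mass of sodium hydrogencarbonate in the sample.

84.64 %

n(HCl) added = 0.02575 × 0.8235 = 0.02121 mol
n(NaOH) used in back-titration = 0.03634 × 0.1976 = 7.181 × 10^-3 mol
n(HCl) left over = 7.181 × 10^-3 mol (1:1 ratio)
n(HCl) consumed by analyte = 0.02121 − 7.181 × 10^-3 = 0.01402 mol
n(NaHCO3) = 0.01402 mol (1:1 ratio)
mass of NaHCO3 = 0.01402 × 84.01 = 1.178 g
% NaHCO3 = 1.178 / 1.392 × 100 = 84.64 %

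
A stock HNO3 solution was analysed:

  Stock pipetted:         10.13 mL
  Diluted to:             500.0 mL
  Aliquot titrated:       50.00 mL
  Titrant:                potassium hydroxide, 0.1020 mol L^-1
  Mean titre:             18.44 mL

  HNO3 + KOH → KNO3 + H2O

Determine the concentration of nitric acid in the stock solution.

n(KOH) = 0.01844 × 0.1020 = 1.881 × 10^-3 mol
n(HNO3) in the aliquot = 1.881 × 10^-3 mol (1:1 ratio)
[HNO3]_dilute = 1.881 × 10^-3 / 0.05000 = 0.03762 mol/L
Dilution factor = 500.0 / 10.13 = 49.36
[HNO3]_stock = 0.03762 × 49.36 = 1.857 mol/L

1.857 mol/L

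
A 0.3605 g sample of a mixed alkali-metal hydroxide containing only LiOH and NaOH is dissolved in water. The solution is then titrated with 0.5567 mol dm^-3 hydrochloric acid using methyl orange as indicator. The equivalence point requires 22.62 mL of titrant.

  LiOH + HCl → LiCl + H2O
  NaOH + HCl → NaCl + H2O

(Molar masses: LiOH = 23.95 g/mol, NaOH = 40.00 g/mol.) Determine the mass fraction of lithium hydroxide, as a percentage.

59.28 %

n(HCl) = 0.02262 × 0.5567 = 0.01259 mol
Let x = n(LiOH), y = n(NaOH).
Titrant: 1x + 1y = 0.01259;  mass: 23.95x + 40.00y = 0.3605
Solving, x = 8.922 × 10^-3 mol, y = 3.670 × 10^-3 mol
mass of LiOH = 8.922 × 10^-3 × 23.95 = 0.2137 g
% LiOH = 0.2137 / 0.3605 × 100 = 59.28 %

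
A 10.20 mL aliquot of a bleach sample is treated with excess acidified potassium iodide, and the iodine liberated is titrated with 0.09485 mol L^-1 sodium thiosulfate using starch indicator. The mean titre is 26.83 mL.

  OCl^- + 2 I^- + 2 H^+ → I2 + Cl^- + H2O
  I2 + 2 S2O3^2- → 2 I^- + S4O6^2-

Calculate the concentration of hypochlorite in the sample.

n(S2O3^2-) = 0.02683 × 0.09485 = 2.545 × 10^-3 mol
n(I2) = n(S2O3^2-)/2 = 1.272 × 10^-3 mol
n(OCl^-) in the aliquot = 1.272 × 10^-3 mol (1:1 ratio)
[OCl^-] = 1.272 × 10^-3 / 0.01020 = 0.1247 mol/L

0.1247 mol/L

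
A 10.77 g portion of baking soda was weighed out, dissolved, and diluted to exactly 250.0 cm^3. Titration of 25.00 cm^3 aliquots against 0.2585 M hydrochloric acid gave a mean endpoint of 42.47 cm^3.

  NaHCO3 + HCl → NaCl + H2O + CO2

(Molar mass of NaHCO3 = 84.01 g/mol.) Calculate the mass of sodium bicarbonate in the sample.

n(HCl) per titration = 0.04247 × 0.2585 = 0.01098 mol
n(NaHCO3) in each aliquot = 0.01098 mol (1:1 ratio)
n(NaHCO3) in the whole flask = 0.01098 × 250.0/25.00 = 0.1098 mol
mass of NaHCO3 = 0.1098 × 84.01 = 9.223 g

9.223 g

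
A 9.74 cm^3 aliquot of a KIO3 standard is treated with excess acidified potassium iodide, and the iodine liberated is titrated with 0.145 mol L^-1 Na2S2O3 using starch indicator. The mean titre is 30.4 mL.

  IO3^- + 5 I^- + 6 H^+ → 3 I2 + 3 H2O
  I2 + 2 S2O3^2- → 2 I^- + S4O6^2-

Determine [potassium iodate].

0.0754 mol/L

n(S2O3^2-) = 0.0304 × 0.145 = 4.41 × 10^-3 mol
n(I2) = n(S2O3^2-)/2 = 2.20 × 10^-3 mol
From the 1:3 ratio, n(IO3^-) in the aliquot = 1/3 × 2.20 × 10^-3 = 7.35 × 10^-4 mol
[IO3^-] = 7.35 × 10^-4 / 0.00974 = 0.0754 mol/L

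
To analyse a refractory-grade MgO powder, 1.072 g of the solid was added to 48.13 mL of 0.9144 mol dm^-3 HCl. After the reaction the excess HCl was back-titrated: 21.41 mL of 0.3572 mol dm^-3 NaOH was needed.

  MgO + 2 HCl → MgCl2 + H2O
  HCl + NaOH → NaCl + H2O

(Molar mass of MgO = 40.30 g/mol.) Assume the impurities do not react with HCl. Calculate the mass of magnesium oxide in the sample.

n(HCl) added = 0.04813 × 0.9144 = 0.04401 mol
n(NaOH) used in back-titration = 0.02141 × 0.3572 = 7.648 × 10^-3 mol
n(HCl) left over = 7.648 × 10^-3 mol (1:1 ratio)
n(HCl) consumed by analyte = 0.04401 − 7.648 × 10^-3 = 0.03636 mol
From the 1:2 ratio, n(MgO) = 1/2 × 0.03636 = 0.01818 mol
mass of MgO = 0.01818 × 40.30 = 0.7327 g

0.7327 g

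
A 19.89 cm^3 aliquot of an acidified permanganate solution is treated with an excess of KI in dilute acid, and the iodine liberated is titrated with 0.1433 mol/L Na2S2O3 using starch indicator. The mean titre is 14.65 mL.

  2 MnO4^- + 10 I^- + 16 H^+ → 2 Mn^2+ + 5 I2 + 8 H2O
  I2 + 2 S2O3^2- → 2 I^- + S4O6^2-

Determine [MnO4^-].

0.02111 mol/L

n(S2O3^2-) = 0.01465 × 0.1433 = 2.099 × 10^-3 mol
n(I2) = n(S2O3^2-)/2 = 1.050 × 10^-3 mol
From the 2:5 ratio, n(MnO4^-) in the aliquot = 2/5 × 1.050 × 10^-3 = 4.199 × 10^-4 mol
[MnO4^-] = 4.199 × 10^-4 / 0.01989 = 0.02111 mol/L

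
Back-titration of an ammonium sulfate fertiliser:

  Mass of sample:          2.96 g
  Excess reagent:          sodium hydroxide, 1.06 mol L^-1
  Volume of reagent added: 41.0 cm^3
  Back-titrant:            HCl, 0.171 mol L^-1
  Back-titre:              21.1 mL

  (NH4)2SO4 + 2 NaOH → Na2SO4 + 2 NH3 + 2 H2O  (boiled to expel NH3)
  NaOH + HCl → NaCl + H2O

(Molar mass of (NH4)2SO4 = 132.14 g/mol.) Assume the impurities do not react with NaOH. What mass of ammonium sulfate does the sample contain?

2.63 g

n(NaOH) added = 0.0410 × 1.06 = 0.0435 mol
n(HCl) used in back-titration = 0.0211 × 0.171 = 3.61 × 10^-3 mol
n(NaOH) left over = 3.61 × 10^-3 mol (1:1 ratio)
n(NaOH) consumed by analyte = 0.0435 − 3.61 × 10^-3 = 0.0399 mol
From the 1:2 ratio, n((NH4)2SO4) = 1/2 × 0.0399 = 0.0199 mol
mass of (NH4)2SO4 = 0.0199 × 132.14 = 2.63 g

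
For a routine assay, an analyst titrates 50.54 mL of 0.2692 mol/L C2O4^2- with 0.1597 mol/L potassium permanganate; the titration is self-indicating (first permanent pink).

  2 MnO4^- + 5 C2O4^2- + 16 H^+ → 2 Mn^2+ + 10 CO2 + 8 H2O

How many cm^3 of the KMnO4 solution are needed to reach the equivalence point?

n(C2O4^2-) = 0.05054 L × 0.2692 mol/L = 0.01361 mol
From the 2:5 stoichiometry, n(KMnO4) = 2/5 × 0.01361 = 5.442 × 10^-3 mol
V(KMnO4) = 5.442 × 10^-3 mol / 0.1597 mol/L = 0.03408 L = 34.08 mL

34.08 mL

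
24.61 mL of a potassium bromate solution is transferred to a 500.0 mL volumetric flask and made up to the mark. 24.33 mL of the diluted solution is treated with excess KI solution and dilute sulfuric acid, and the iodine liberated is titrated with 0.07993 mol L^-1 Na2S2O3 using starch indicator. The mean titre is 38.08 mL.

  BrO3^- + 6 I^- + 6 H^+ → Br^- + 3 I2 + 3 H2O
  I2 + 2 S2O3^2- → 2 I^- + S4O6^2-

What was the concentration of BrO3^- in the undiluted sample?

0.4236 mol/L

n(S2O3^2-) = 0.03808 × 0.07993 = 3.044 × 10^-3 mol
n(I2) = n(S2O3^2-)/2 = 1.522 × 10^-3 mol
From the 1:3 ratio, n(BrO3^-) in the aliquot = 1/3 × 1.522 × 10^-3 = 5.073 × 10^-4 mol
[BrO3^-]_dilute = 5.073 × 10^-4 / 0.02433 = 0.02085 mol/L
[BrO3^-]_original = 0.02085 × 500.0/24.61 = 0.4236 mol/L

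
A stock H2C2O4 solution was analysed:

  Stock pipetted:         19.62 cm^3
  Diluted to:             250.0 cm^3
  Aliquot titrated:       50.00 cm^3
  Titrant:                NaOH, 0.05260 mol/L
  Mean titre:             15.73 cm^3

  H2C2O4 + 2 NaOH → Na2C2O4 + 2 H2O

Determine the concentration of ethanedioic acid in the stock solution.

n(NaOH) = 0.01573 × 0.05260 = 8.274 × 10^-4 mol
From the 1:2 ratio, n(H2C2O4) in the aliquot = 1/2 × 8.274 × 10^-4 = 4.137 × 10^-4 mol
[H2C2O4]_dilute = 4.137 × 10^-4 / 0.05000 = 0.008274 mol/L
Dilution factor = 250.0 / 19.62 = 12.74
[H2C2O4]_stock = 0.008274 × 12.74 = 0.1054 mol/L

0.1054 mol/L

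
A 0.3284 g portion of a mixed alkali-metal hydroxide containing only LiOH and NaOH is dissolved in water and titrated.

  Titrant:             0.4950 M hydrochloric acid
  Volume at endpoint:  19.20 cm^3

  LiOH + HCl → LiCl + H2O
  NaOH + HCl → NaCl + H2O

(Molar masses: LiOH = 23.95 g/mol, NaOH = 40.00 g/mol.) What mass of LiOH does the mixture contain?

n(HCl) = 0.01920 × 0.4950 = 9.504 × 10^-3 mol
Let x = n(LiOH), y = n(NaOH).
Titrant: 1x + 1y = 9.504 × 10^-3;  mass: 23.95x + 40.00y = 0.3284
Solving, x = 3.225 × 10^-3 mol, y = 6.279 × 10^-3 mol
mass of LiOH = 3.225 × 10^-3 × 23.95 = 0.07724 g

0.07724 g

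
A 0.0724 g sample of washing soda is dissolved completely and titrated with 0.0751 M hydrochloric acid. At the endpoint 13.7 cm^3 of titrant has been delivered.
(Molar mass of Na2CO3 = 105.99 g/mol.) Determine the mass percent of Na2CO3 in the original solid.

Na2CO3 + 2 HCl → 2 NaCl + H2O + CO2
n(HCl) = 0.0137 L × 0.0751 mol/L = 1.03 × 10^-3 mol
From the 1:2 ratio, n(Na2CO3) = 1/2 × 1.03 × 10^-3 = 5.14 × 10^-4 mol
mass of Na2CO3 = 5.14 × 10^-4 × 105.99 g/mol = 0.0545 g
% Na2CO3 = 0.0545 / 0.0724 × 100 = 75.3 %

75.3 %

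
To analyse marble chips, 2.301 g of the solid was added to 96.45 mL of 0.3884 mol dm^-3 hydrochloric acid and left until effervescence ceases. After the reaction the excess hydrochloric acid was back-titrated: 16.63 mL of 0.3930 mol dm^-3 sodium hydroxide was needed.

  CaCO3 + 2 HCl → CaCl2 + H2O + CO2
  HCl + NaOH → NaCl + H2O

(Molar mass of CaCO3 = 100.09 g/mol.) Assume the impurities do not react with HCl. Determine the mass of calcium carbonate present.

n(HCl) added = 0.09645 × 0.3884 = 0.03746 mol
n(NaOH) used in back-titration = 0.01663 × 0.3930 = 6.536 × 10^-3 mol
n(HCl) left over = 6.536 × 10^-3 mol (1:1 ratio)
n(HCl) consumed by analyte = 0.03746 − 6.536 × 10^-3 = 0.03093 mol
From the 1:2 ratio, n(CaCO3) = 1/2 × 0.03093 = 0.01546 mol
mass of CaCO3 = 0.01546 × 100.09 = 1.548 g

1.548 g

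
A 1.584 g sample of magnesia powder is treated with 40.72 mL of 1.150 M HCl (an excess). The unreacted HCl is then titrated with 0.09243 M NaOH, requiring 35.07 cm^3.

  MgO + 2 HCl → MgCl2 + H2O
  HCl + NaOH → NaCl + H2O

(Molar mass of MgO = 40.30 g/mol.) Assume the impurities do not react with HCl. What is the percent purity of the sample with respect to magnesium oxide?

55.45 %

n(HCl) added = 0.04072 × 1.150 = 0.04683 mol
n(NaOH) used in back-titration = 0.03507 × 0.09243 = 3.242 × 10^-3 mol
n(HCl) left over = 3.242 × 10^-3 mol (1:1 ratio)
n(HCl) consumed by analyte = 0.04683 − 3.242 × 10^-3 = 0.04359 mol
From the 1:2 ratio, n(MgO) = 1/2 × 0.04359 = 0.02179 mol
mass of MgO = 0.02179 × 40.30 = 0.8783 g
% MgO = 0.8783 / 1.584 × 100 = 55.45 %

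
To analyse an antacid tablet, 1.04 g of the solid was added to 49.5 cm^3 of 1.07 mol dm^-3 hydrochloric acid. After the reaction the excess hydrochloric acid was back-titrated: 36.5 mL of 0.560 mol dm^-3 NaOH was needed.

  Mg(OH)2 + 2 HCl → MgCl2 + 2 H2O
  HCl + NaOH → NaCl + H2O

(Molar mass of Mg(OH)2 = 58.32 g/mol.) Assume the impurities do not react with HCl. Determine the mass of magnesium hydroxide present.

n(HCl) added = 0.0495 × 1.07 = 0.0530 mol
n(NaOH) used in back-titration = 0.0365 × 0.560 = 0.0204 mol
n(HCl) left over = 0.0204 mol (1:1 ratio)
n(HCl) consumed by analyte = 0.0530 − 0.0204 = 0.0325 mol
From the 1:2 ratio, n(Mg(OH)2) = 1/2 × 0.0325 = 0.0163 mol
mass of Mg(OH)2 = 0.0163 × 58.32 = 0.948 g

0.948 g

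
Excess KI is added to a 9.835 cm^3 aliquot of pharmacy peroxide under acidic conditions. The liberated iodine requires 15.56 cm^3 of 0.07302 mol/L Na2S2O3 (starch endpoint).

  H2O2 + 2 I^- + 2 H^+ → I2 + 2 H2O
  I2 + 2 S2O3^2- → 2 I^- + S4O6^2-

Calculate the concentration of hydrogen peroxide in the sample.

n(S2O3^2-) = 0.01556 × 0.07302 = 1.136 × 10^-3 mol
n(I2) = n(S2O3^2-)/2 = 5.681 × 10^-4 mol
n(H2O2) in the aliquot = 5.681 × 10^-4 mol (1:1 ratio)
[H2O2] = 5.681 × 10^-4 / 0.009835 = 0.05776 mol/L

0.05776 mol/L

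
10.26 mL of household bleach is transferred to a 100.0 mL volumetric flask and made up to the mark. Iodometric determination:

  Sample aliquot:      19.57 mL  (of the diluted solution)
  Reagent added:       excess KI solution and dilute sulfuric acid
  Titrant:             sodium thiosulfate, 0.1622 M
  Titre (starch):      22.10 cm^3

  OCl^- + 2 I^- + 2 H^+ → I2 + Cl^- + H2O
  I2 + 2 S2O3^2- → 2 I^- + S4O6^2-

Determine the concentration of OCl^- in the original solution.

n(S2O3^2-) = 0.02210 × 0.1622 = 3.585 × 10^-3 mol
n(I2) = n(S2O3^2-)/2 = 1.792 × 10^-3 mol
n(OCl^-) in the aliquot = 1.792 × 10^-3 mol (1:1 ratio)
[OCl^-]_dilute = 1.792 × 10^-3 / 0.01957 = 0.09158 mol/L
[OCl^-]_original = 0.09158 × 100.0/10.26 = 0.8926 mol/L

0.8926 M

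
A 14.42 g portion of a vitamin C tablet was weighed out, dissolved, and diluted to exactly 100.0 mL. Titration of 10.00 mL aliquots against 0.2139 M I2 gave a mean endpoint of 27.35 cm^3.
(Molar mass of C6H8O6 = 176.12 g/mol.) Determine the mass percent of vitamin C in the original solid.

71.45 %

C6H8O6 + I2 → C6H6O6 + 2 HI
n(I2) per titration = 0.02735 × 0.2139 = 5.850 × 10^-3 mol
n(C6H8O6) in each aliquot = 5.850 × 10^-3 mol (1:1 ratio)
n(C6H8O6) in the whole flask = 5.850 × 10^-3 × 100.0/10.00 = 0.05850 mol
mass of C6H8O6 = 0.05850 × 176.12 = 10.30 g
% C6H8O6 = 10.30 / 14.42 × 100 = 71.45 %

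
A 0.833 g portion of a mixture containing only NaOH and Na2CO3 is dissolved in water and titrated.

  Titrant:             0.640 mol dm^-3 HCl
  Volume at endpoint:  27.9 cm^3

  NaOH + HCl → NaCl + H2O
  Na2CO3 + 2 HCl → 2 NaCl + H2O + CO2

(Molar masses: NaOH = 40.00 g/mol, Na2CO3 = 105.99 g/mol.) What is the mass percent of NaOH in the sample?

n(HCl) = 0.0279 × 0.640 = 0.0179 mol
Let x = n(NaOH), y = n(Na2CO3).
Titrant: 1x + 2y = 0.0179;  mass: 40.00x + 105.99y = 0.833
Solving, x = 8.72 × 10^-3 mol, y = 4.57 × 10^-3 mol
mass of NaOH = 8.72 × 10^-3 × 40.00 = 0.349 g
% NaOH = 0.349 / 0.833 × 100 = 41.9 %

41.9 %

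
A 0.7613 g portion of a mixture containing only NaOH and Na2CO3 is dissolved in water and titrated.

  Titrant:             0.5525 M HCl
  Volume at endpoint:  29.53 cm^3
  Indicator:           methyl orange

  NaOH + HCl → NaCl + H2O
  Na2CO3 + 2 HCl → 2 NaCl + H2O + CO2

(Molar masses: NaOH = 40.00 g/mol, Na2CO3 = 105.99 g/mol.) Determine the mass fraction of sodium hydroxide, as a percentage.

41.78 %

n(HCl) = 0.02953 × 0.5525 = 0.01632 mol
Let x = n(NaOH), y = n(Na2CO3).
Titrant: 1x + 2y = 0.01632;  mass: 40.00x + 105.99y = 0.7613
Solving, x = 7.952 × 10^-3 mol, y = 4.182 × 10^-3 mol
mass of NaOH = 7.952 × 10^-3 × 40.00 = 0.3181 g
% NaOH = 0.3181 / 0.7613 × 100 = 41.78 %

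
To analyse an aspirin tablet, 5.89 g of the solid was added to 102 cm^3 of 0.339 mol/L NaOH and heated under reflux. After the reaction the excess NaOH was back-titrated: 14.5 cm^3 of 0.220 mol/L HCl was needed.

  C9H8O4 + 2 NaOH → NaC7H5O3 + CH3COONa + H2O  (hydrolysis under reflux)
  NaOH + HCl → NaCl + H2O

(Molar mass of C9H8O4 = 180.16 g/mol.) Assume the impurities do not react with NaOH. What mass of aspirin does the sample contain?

n(NaOH) added = 0.102 × 0.339 = 0.0346 mol
n(HCl) used in back-titration = 0.0145 × 0.220 = 3.19 × 10^-3 mol
n(NaOH) left over = 3.19 × 10^-3 mol (1:1 ratio)
n(NaOH) consumed by analyte = 0.0346 − 3.19 × 10^-3 = 0.0314 mol
From the 1:2 ratio, n(C9H8O4) = 1/2 × 0.0314 = 0.0157 mol
mass of C9H8O4 = 0.0157 × 180.16 = 2.83 g

2.83 g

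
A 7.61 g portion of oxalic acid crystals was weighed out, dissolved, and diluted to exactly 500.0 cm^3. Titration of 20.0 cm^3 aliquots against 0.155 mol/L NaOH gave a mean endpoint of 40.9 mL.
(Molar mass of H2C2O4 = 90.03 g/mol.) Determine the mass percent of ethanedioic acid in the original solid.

H2C2O4 + 2 NaOH → Na2C2O4 + 2 H2O
n(NaOH) per titration = 0.0409 × 0.155 = 6.34 × 10^-3 mol
From the 1:2 ratio, n(H2C2O4) in each aliquot = 1/2 × 6.34 × 10^-3 = 3.17 × 10^-3 mol
n(H2C2O4) in the whole flask = 3.17 × 10^-3 × 500.0/20.0 = 0.0792 mol
mass of H2C2O4 = 0.0792 × 90.03 = 7.13 g
% H2C2O4 = 7.13 / 7.61 × 100 = 93.7 %

93.7 %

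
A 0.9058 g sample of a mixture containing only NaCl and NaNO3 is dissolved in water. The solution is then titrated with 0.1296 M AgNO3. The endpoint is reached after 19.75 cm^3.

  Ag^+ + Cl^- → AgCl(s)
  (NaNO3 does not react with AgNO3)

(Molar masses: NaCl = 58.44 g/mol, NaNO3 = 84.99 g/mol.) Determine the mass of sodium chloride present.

n(AgNO3) = 0.01975 × 0.1296 = 2.560 × 10^-3 mol
Let x = n(NaCl), y = n(NaNO3).
Titrant: 1x = 2.560 × 10^-3;  mass: 58.44x + 84.99y = 0.9058
Solving, x = 2.560 × 10^-3 mol, y = 8.898 × 10^-3 mol
mass of NaCl = 2.560 × 10^-3 × 58.44 = 0.1496 g

0.1496 g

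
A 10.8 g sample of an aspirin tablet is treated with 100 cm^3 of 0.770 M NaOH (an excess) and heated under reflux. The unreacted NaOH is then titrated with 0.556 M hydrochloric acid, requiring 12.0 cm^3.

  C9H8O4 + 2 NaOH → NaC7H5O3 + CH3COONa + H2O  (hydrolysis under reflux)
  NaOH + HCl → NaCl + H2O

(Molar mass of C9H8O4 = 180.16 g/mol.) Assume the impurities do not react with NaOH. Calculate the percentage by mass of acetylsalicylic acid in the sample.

n(NaOH) added = 0.100 × 0.770 = 0.0770 mol
n(HCl) used in back-titration = 0.0120 × 0.556 = 6.67 × 10^-3 mol
n(NaOH) left over = 6.67 × 10^-3 mol (1:1 ratio)
n(NaOH) consumed by analyte = 0.0770 − 6.67 × 10^-3 = 0.0703 mol
From the 1:2 ratio, n(C9H8O4) = 1/2 × 0.0703 = 0.0352 mol
mass of C9H8O4 = 0.0352 × 180.16 = 6.34 g
% C9H8O4 = 6.34 / 10.8 × 100 = 58.7 %

58.7 %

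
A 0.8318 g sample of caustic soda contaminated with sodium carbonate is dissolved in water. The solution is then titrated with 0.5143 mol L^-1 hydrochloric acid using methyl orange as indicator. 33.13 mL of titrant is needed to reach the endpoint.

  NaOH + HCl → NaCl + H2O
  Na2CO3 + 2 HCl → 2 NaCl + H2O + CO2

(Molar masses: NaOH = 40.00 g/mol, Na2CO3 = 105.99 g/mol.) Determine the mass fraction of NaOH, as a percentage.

26.34 %

n(HCl) = 0.03313 × 0.5143 = 0.01704 mol
Let x = n(NaOH), y = n(Na2CO3).
Titrant: 1x + 2y = 0.01704;  mass: 40.00x + 105.99y = 0.8318
Solving, x = 5.477 × 10^-3 mol, y = 5.781 × 10^-3 mol
mass of NaOH = 5.477 × 10^-3 × 40.00 = 0.2191 g
% NaOH = 0.2191 / 0.8318 × 100 = 26.34 %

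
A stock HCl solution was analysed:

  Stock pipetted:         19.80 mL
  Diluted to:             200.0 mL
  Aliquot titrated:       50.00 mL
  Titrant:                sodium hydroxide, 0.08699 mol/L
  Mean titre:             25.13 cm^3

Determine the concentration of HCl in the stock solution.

HCl + NaOH → NaCl + H2O
n(NaOH) = 0.02513 × 0.08699 = 2.186 × 10^-3 mol
n(HCl) in the aliquot = 2.186 × 10^-3 mol (1:1 ratio)
[HCl]_dilute = 2.186 × 10^-3 / 0.05000 = 0.04372 mol/L
Dilution factor = 200.0 / 19.80 = 10.10
[HCl]_stock = 0.04372 × 10.10 = 0.4416 mol/L

0.4416 mol/L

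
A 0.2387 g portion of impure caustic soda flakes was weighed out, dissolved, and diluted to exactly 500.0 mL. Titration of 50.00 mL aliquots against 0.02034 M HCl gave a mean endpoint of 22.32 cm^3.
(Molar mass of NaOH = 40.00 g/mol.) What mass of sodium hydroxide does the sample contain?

0.1816 g

NaOH + HCl → NaCl + H2O
n(HCl) per titration = 0.02232 × 0.02034 = 4.540 × 10^-4 mol
n(NaOH) in each aliquot = 4.540 × 10^-4 mol (1:1 ratio)
n(NaOH) in the whole flask = 4.540 × 10^-4 × 500.0/50.00 = 4.540 × 10^-3 mol
mass of NaOH = 4.540 × 10^-3 × 40.00 = 0.1816 g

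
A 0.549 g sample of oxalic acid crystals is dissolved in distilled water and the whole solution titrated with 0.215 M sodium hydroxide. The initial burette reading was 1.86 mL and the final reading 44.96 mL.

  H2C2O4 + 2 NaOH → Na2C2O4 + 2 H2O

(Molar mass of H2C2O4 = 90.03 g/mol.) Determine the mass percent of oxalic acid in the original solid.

76.0 %

n(NaOH) = 0.0431 L × 0.215 mol/L = 9.27 × 10^-3 mol
From the 1:2 ratio, n(H2C2O4) = 1/2 × 9.27 × 10^-3 = 4.63 × 10^-3 mol
mass of H2C2O4 = 4.63 × 10^-3 × 90.03 g/mol = 0.417 g
% H2C2O4 = 0.417 / 0.549 × 100 = 76.0 %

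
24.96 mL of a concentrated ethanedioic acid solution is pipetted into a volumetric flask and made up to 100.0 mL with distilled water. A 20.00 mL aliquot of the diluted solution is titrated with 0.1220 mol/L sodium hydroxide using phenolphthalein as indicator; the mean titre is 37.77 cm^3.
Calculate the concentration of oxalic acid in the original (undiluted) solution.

0.4615 mol/L

H2C2O4 + 2 NaOH → Na2C2O4 + 2 H2O
n(NaOH) = 0.03777 × 0.1220 = 4.608 × 10^-3 mol
From the 1:2 ratio, n(H2C2O4) in the aliquot = 1/2 × 4.608 × 10^-3 = 2.304 × 10^-3 mol
[H2C2O4]_dilute = 2.304 × 10^-3 / 0.02000 = 0.1152 mol/L
Dilution factor = 100.0 / 24.96 = 4.006
[H2C2O4]_stock = 0.1152 × 4.006 = 0.4615 mol/L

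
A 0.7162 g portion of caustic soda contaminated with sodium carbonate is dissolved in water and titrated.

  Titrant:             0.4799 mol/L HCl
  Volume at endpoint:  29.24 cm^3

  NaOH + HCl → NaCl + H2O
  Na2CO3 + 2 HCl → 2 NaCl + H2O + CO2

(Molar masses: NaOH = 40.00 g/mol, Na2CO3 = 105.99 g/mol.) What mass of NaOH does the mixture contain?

n(HCl) = 0.02924 × 0.4799 = 0.01403 mol
Let x = n(NaOH), y = n(Na2CO3).
Titrant: 1x + 2y = 0.01403;  mass: 40.00x + 105.99y = 0.7162
Solving, x = 2.112 × 10^-3 mol, y = 5.960 × 10^-3 mol
mass of NaOH = 2.112 × 10^-3 × 40.00 = 0.08446 g

0.08446 g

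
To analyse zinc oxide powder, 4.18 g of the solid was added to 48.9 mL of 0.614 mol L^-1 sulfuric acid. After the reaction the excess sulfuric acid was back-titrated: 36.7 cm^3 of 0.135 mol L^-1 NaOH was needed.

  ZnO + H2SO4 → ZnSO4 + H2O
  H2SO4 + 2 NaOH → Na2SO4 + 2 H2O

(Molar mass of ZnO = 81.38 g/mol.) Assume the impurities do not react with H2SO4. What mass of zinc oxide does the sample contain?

2.24 g

n(H2SO4) added = 0.0489 × 0.614 = 0.0300 mol
n(NaOH) used in back-titration = 0.0367 × 0.135 = 4.95 × 10^-3 mol
From the 1:2 ratio, n(H2SO4) left over = 1/2 × 4.95 × 10^-3 = 2.48 × 10^-3 mol
n(H2SO4) consumed by analyte = 0.0300 − 2.48 × 10^-3 = 0.0275 mol
n(ZnO) = 0.0275 mol (1:1 ratio)
mass of ZnO = 0.0275 × 81.38 = 2.24 g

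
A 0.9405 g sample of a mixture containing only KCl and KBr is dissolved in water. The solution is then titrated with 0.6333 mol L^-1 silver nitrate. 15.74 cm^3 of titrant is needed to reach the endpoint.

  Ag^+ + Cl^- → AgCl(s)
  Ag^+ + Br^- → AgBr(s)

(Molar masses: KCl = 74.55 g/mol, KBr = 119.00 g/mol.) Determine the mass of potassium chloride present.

n(AgNO3) = 0.01574 × 0.6333 = 9.968 × 10^-3 mol
Let x = n(KCl), y = n(KBr).
Titrant: 1x + 1y = 9.968 × 10^-3;  mass: 74.55x + 119.00y = 0.9405
Solving, x = 5.528 × 10^-3 mol, y = 4.440 × 10^-3 mol
mass of KCl = 5.528 × 10^-3 × 74.55 = 0.4121 g

0.4121 g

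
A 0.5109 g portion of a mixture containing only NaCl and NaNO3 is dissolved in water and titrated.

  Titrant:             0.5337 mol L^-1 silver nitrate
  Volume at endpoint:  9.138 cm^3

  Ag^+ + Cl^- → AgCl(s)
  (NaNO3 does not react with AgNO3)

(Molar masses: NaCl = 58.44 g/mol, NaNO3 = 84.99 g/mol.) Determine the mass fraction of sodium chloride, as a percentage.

55.79 %

n(AgNO3) = 0.009138 × 0.5337 = 4.877 × 10^-3 mol
Let x = n(NaCl), y = n(NaNO3).
Titrant: 1x = 4.877 × 10^-3;  mass: 58.44x + 84.99y = 0.5109
Solving, x = 4.877 × 10^-3 mol, y = 2.658 × 10^-3 mol
mass of NaCl = 4.877 × 10^-3 × 58.44 = 0.2850 g
% NaCl = 0.2850 / 0.5109 × 100 = 55.79 %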